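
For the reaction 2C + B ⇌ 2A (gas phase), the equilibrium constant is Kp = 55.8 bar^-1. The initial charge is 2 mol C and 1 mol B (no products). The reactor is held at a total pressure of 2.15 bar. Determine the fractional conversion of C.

X = 0.776

Let X = conversion of C (basis 2 mol C); extent of reaction ξ = X.
Mole table: n_C = 2 − 2X; n_B = 1 − X; n_A = 2X.
n_T = Σnᵢ = 3 − X.
y_i = n_i/n_T, p_i = y_i·P. Kp = p_A^2 / (p_C^2 p_B).
Equating to 55.8 bar^-1 and solving on 0 < X < 1: X = 0.776.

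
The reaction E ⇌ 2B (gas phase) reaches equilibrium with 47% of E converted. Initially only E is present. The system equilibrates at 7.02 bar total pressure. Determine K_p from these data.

K_p = 7.96 bar

Let X = conversion of E (basis 1 mol E); extent of reaction ξ = X.
Moles: n_E = 1 − X; n_B = 2X.
Total moles n_T = 1 + X.
At X = 0.47: n_E = 0.53, n_B = 0.94, n_T = 1.47.
p_i = (n_i/n_T)·P. K_p = p_B^2 / (p_E) = 7.96 bar.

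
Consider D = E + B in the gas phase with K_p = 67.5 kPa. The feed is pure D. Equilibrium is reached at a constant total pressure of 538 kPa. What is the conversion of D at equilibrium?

Take 1 mol D as basis and let X be its fractional conversion, so ξ = X.
At extent ξ: n_D = 1 − X; n_E = X; n_B = X.
n_T = Σnᵢ = 1 + X.
With p_i = (n_i/n_T)P, K_p = p_E p_B / (p_D).
This yields a degree-2 equation in X; solving on (0,1), X = 0.334.

X = 0.334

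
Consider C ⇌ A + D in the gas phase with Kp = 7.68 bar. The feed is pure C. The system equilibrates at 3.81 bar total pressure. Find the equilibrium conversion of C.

X = 0.818

Let X = conversion of C (basis 1 mol C); extent of reaction ξ = X.
Mole table: n_C = 1 − X; n_A = X; n_D = X.
Total moles n_T = 1 + X.
With p_i = (n_i/n_T)P, Kp = p_A p_D / (p_C).
Setting this equal to 7.68 bar and taking the physical root (0 < X < 1) gives X = 0.818.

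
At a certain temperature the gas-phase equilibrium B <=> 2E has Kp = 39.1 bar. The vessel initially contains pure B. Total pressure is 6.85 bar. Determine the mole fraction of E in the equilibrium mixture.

Let X = conversion of B (basis 1 mol B); extent of reaction ξ = X.
Moles: n_B = 1 − X; n_E = 2X.
Total moles n_T = 1 + X.
With p_i = (n_i/n_T)P, Kp = p_E^2 / (p_B).
Setting this equal to 39.1 bar and taking the physical root (0 < X < 1) gives X = 0.767.
Then n_E = 1.53, n_T = 1.77, so y_E = 0.868.

y_E = 0.868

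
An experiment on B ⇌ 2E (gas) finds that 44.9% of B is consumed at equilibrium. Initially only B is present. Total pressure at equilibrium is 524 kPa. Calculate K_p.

K_p = 529 kPa

Take 1 mol B as basis and let X be its fractional conversion, so ξ = X.
Mole table: n_B = 1 − X; n_E = 2X.
Total moles n_T = 1 + X.
At X = 0.449: n_B = 0.551, n_E = 0.898, n_T = 1.45.
p_i = (n_i/n_T)·P. K_p = p_E^2 / (p_B) = 529 kPa.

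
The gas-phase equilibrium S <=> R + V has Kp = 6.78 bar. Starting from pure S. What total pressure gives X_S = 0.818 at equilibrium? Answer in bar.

P = 3.35 bar

Basis: 1 mol S initially; let X = conversion of S. Extent ξ = X.
Mole table: n_S = 1 − X; n_R = X; n_V = X.
Summing: n_T = 1 + X.
Kp = p_R p_V / (p_S) with p_i = (n_i/n_T)·P.
At X = 0.818: the mole-fraction product g(X) = Π y_i^ν_i = 2.022. Since Kp = g(X)·P^{1}, P = (Kp/g)^(1/1) = (6.78/2.022)^(1/1) = 3.35 bar.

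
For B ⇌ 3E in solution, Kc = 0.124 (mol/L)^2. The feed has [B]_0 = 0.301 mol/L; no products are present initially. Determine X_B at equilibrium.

X = 0.325

Let X = conversion of B; extent ξ = 0.301·X mol/L.
Concentrations: [B] = 0.301 − 0.301X; [E] = 0.903X.
Kc = [E]^3 / ([B]).
Equating to 0.124 (mol/L)^2: the physical root is X = 0.325.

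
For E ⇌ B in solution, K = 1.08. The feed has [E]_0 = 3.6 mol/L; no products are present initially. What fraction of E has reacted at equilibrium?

X = 0.519

Let X = conversion of E; extent ξ = 3.6·X mol/L.
Concentrations: [E] = 3.6 − 3.6X; [B] = 3.6X.
K = [B] / ([E]).
Solving K = 1.08 for X ∈ (0,1): X = 0.519.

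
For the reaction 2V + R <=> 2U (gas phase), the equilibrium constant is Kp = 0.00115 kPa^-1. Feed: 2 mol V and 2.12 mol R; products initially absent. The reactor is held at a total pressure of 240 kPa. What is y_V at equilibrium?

y_V = 0.380

Let X = conversion of V (basis 2 mol V); extent of reaction ξ = X.
At extent ξ: n_V = 2 − 2X; n_R = 2.12 − X; n_U = 2X.
Summing: n_T = 4.12 − X.
Mole fractions y_i = n_i/n_T; Kp = p_U^2 / (p_V^2 p_R) with p_i = y_i·P.
Equating to 0.00115 kPa^-1 and solving on 0 < X < 1: X = 0.267.
Then n_V = 1.47, n_T = 3.85, so y_V = 0.380.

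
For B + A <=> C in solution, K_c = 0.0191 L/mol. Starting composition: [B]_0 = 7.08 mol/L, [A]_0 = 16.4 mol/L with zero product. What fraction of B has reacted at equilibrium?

Let X = conversion of B; extent ξ = 7.08·X mol/L.
Concentrations: [B] = 7.08 − 7.08X; [A] = 16.4 − 7.08X; [C] = 7.08X.
K_c = [C] / ([B] [A]).
Equating to 0.0191 L/mol: the physical root is X = 0.221.

X = 0.221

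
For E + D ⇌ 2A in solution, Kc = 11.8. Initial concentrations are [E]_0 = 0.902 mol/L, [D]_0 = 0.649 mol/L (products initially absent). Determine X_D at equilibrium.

X = 0.728

Let X = conversion of D; extent ξ = 0.649·X mol/L.
Concentrations: [E] = 0.902 − 0.649X; [D] = 0.649 − 0.649X; [A] = 1.3X.
Kc = [A]^2 / ([E] [D]).
This equals 11.8 at X = 0.728 (the root in 0 < X < 1).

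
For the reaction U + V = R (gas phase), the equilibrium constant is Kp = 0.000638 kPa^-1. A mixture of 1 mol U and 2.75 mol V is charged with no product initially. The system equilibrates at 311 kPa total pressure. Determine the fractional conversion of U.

X = 0.126

Basis: 1 mol U initially; let X = conversion of U. Extent ξ = X.
Mole table: n_U = 1 − X; n_V = 2.75 − X; n_R = X.
Total moles n_T = 3.75 − X.
y_i = n_i/n_T, p_i = y_i·P. Kp = p_R / (p_U p_V).
This yields a degree-2 equation in X; solving on (0,1), X = 0.126.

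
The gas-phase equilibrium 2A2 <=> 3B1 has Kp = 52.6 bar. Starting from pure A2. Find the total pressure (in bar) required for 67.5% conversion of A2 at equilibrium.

Let X = conversion of A2 (basis 1 mol A2); extent of reaction ξ = 0.5X.
At extent ξ: n_A2 = 1 − X; n_B1 = 1.5X.
Total moles n_T = 1 + 0.5X.
Kp = p_B1^3 / (p_A2^2) with p_i = (n_i/n_T)·P.
At X = 0.675: the mole-fraction product g(X) = Π y_i^ν_i = 7.347. Since Kp = g(X)·P^{1}, P = (Kp/g)^(1/1) = (52.6/7.347)^(1/1) = 7.16 bar.

P = 7.16 bar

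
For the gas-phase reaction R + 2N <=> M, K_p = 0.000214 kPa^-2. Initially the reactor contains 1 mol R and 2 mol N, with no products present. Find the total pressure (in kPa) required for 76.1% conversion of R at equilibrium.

P = 377 kPa

Take 1 mol R as basis and let X be its fractional conversion, so ξ = X.
Moles: n_R = 1 − X; n_N = 2 − 2X; n_M = X.
Summing: n_T = 3 − 2X.
K_p = p_M / (p_R p_N^2) with p_i = (n_i/n_T)·P.
At X = 0.761: the mole-fraction product g(X) = Π y_i^ν_i = 30.44. Since K_p = g(X)·P^{-2}, P = (g/K_p)^(1/2) = (30.44/0.000214)^(1/2) = 377 kPa.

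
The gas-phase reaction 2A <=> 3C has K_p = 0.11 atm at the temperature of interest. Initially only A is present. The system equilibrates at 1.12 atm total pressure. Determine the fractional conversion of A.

X = 0.262

Basis: 1 mol A initially; let X = conversion of A. Extent ξ = 0.5X.
At extent ξ: n_A = 1 − X; n_C = 1.5X.
Total moles n_T = 1 + 0.5X.
y_i = n_i/n_T, p_i = y_i·P. K_p = p_C^3 / (p_A^2).
Setting this equal to 0.11 atm and taking the physical root (0 < X < 1) gives X = 0.262.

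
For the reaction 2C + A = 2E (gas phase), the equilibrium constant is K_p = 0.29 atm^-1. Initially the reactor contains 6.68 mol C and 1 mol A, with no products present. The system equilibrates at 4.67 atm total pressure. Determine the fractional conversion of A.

X = 0.672

Basis: 1 mol A initially; let X = conversion of A. Extent ξ = X.
Mole table: n_C = 6.68 − 2X; n_A = 1 − X; n_E = 2X.
Summing: n_T = 7.68 − X.
y_i = n_i/n_T, p_i = y_i·P. K_p = p_E^2 / (p_C^2 p_A).
Equating to 0.29 atm^-1 and solving on 0 < X < 1: X = 0.672.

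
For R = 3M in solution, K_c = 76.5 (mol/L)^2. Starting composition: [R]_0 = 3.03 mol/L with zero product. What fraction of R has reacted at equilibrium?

X = 0.527

Let X = conversion of R; extent ξ = 3.03·X mol/L.
Concentrations: [R] = 3.03 − 3.03X; [M] = 9.09X.
K_c = [M]^3 / ([R]).
Solving K_c = 76.5 for X ∈ (0,1): X = 0.527.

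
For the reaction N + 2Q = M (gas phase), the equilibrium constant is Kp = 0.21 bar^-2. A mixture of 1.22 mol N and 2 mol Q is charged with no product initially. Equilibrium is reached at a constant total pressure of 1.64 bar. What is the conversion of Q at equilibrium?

X = 0.189

Let X = conversion of Q (basis 2 mol Q); extent of reaction ξ = X.
Mole table: n_N = 1.22 − X; n_Q = 2 − 2X; n_M = X.
Summing: n_T = 3.22 − 2X.
y_i = n_i/n_T, p_i = y_i·P. Kp = p_M / (p_N p_Q^2).
This yields a degree-3 equation in X; solving on (0,1), X = 0.189.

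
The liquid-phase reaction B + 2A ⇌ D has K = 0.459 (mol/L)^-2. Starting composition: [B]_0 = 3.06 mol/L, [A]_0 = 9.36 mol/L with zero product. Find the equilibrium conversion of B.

X = 0.879

Let X = conversion of B; extent ξ = 3.06·X mol/L.
Concentrations: [B] = 3.06 − 3.06X; [A] = 9.36 − 6.12X; [D] = 3.06X.
K = [D] / ([B] [A]^2).
Equating to 0.459 (mol/L)^-2: the physical root is X = 0.879.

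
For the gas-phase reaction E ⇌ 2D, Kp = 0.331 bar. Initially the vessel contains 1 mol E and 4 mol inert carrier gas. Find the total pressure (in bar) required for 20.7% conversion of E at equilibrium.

Let X = conversion of E (basis 1 mol E); extent of reaction ξ = X.
Species balance: n_E = 1 − X; n_D = 2X; n_I = 4 (inert).
Total moles n_T = 5 + X.
Kp = p_D^2 / (p_E) with p_i = (n_i/n_T)·P.
At X = 0.207: the mole-fraction product g(X) = Π y_i^ν_i = 0.04151. Since Kp = g(X)·P^{1}, P = (Kp/g)^(1/1) = (0.331/0.04151)^(1/1) = 7.97 bar.

P = 7.97 bar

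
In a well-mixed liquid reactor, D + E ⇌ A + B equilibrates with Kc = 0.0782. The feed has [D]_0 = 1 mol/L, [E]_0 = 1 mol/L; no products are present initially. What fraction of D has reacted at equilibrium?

Let X = conversion of D; extent ξ = 1·X mol/L.
Concentrations: [D] = 1 − 1X; [E] = 1 − 1X; [A] = 1X; [B] = 1X.
Kc = [A] [B] / ([D] [E]).
Setting equal to 0.0782 and solving for X on (0,1) gives X = 0.219.

X = 0.219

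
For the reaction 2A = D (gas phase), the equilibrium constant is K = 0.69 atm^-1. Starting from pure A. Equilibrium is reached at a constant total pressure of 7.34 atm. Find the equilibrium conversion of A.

X = 0.783

Let X = conversion of A (basis 1 mol A); extent of reaction ξ = 0.5X.
Species balance: n_A = 1 − X; n_D = 0.5X.
n_T = Σnᵢ = 1 − 0.5X.
y_i = n_i/n_T, p_i = y_i·P. K = p_D / (p_A^2).
This yields a degree-2 equation in X; solving on (0,1), X = 0.783.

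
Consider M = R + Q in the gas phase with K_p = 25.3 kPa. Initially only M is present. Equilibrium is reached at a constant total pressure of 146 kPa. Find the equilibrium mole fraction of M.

Take 1 mol M as basis and let X be its fractional conversion, so ξ = X.
Moles: n_M = 1 − X; n_R = X; n_Q = X.
Total moles n_T = 1 + X.
y_i = n_i/n_T, p_i = y_i·P. K_p = p_R p_Q / (p_M).
Equating to 25.3 kPa and solving on 0 < X < 1: X = 0.384.
Then n_M = 0.616, n_T = 1.38, so y_M = 0.445.

y_M = 0.445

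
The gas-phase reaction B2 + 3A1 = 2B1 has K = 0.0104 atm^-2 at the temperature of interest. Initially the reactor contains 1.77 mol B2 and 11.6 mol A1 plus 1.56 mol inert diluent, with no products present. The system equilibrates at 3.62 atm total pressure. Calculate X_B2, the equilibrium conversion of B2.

X = 0.274

Let X = conversion of B2 (basis 1.77 mol B2); extent of reaction ξ = 1.77X.
Species balance: n_B2 = 1.77 − 1.77X; n_A1 = 11.6 − 5.31X; n_B1 = 3.54X; n_I = 1.56 (inert).
n_T = Σnᵢ = 14.9 − 3.54X.
y_i = n_i/n_T, p_i = y_i·P. K = p_B1^2 / (p_B2 p_A1^3).
Equating to 0.0104 atm^-2 and solving on 0 < X < 1: X = 0.274.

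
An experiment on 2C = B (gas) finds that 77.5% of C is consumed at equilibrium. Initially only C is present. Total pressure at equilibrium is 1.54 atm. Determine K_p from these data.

Take 1 mol C as basis and let X be its fractional conversion, so ξ = 0.5X.
Species balance: n_C = 1 − X; n_B = 0.5X.
Summing: n_T = 1 − 0.5X.
At X = 0.775: n_C = 0.225, n_B = 0.388, n_T = 0.613.
p_i = (n_i/n_T)·P. K_p = p_B / (p_C^2) = 3.04 atm^-1.

K_p = 3.04 atm^-1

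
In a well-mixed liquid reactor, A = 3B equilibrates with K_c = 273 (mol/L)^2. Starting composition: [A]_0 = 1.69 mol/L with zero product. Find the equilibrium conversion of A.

Let X = conversion of A; extent ξ = 1.69·X mol/L.
Concentrations: [A] = 1.69 − 1.69X; [B] = 5.07X.
K_c = [B]^3 / ([A]).
Setting equal to 273 and solving for X on (0,1) gives X = 0.835.

X = 0.835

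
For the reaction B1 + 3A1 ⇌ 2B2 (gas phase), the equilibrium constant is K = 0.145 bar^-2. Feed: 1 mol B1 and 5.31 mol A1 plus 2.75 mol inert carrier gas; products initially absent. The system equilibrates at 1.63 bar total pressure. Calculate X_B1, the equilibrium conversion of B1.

Basis: 1 mol B1 initially; let X = conversion of B1. Extent ξ = X.
Species balance: n_B1 = 1 − X; n_A1 = 5.31 − 3X; n_B2 = 2X; n_I = 2.75 (inert).
Summing: n_T = 9.06 − 2X.
With p_i = (n_i/n_T)P, K = p_B2^2 / (p_B1 p_A1^3).
Substituting and setting equal to 0.145 bar^-2 gives a polynomial in X; the root in (0,1) is X = 0.289.

X = 0.289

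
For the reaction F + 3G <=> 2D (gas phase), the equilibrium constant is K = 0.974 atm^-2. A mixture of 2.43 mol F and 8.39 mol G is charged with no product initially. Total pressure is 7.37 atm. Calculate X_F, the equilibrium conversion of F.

Basis: 2.43 mol F initially; let X = conversion of F. Extent ξ = 2.43X.
Moles: n_F = 2.43 − 2.43X; n_G = 8.39 − 7.29X; n_D = 4.86X.
Summing: n_T = 10.8 − 4.86X.
y_i = n_i/n_T, p_i = y_i·P. K = p_D^2 / (p_F p_G^3).
Equating to 0.974 atm^-2 and solving on 0 < X < 1: X = 0.762.

X = 0.762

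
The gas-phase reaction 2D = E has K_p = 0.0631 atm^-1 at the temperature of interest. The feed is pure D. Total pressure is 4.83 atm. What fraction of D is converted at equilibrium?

Take 1 mol D as basis and let X be its fractional conversion, so ξ = 0.5X.
At extent ξ: n_D = 1 − X; n_E = 0.5X.
n_T = Σnᵢ = 1 − 0.5X.
y_i = n_i/n_T, p_i = y_i·P. K_p = p_E / (p_D^2).
Equating to 0.0631 atm^-1 and solving on 0 < X < 1: X = 0.329.

X = 0.329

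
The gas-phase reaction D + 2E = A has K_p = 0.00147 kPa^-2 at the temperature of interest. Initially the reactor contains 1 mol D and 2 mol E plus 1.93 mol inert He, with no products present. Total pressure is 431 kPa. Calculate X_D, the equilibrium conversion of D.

X = 0.799

Let X = conversion of D (basis 1 mol D); extent of reaction ξ = X.
At extent ξ: n_D = 1 − X; n_E = 2 − 2X; n_A = X; n_I = 1.93 (inert).
n_T = Σnᵢ = 4.93 − 2X.
Mole fractions y_i = n_i/n_T; K_p = p_A / (p_D p_E^2) with p_i = y_i·P.
Substituting and setting equal to 0.00147 kPa^-2 gives a polynomial in X; the root in (0,1) is X = 0.799.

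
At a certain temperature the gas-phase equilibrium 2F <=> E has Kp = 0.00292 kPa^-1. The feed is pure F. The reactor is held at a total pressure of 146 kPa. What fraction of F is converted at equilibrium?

X = 0.392

Take 1 mol F as basis and let X be its fractional conversion, so ξ = 0.5X.
At extent ξ: n_F = 1 − X; n_E = 0.5X.
Summing: n_T = 1 − 0.5X.
With p_i = (n_i/n_T)P, Kp = p_E / (p_F^2).
Setting this equal to 0.00292 kPa^-1 and taking the physical root (0 < X < 1) gives X = 0.392.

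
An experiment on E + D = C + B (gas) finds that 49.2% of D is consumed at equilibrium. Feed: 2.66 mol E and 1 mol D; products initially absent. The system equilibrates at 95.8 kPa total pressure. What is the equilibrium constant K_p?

K_p = 0.22

Basis: 1 mol D initially; let X = conversion of D. Extent ξ = X.
At extent ξ: n_E = 2.66 − X; n_D = 1 − X; n_C = X; n_B = X.
n_T stays at 3.66 (no change in mole number).
At X = 0.492: n_E = 2.17, n_D = 0.508, n_C = 0.492, n_B = 0.492, n_T = 3.66.
p_i = (n_i/n_T)·P. K_p = p_C p_B / (p_E p_D) = 0.22.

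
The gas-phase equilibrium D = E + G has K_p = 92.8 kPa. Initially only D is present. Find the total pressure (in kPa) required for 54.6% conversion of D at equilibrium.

Take 1 mol D as basis and let X be its fractional conversion, so ξ = X.
Species balance: n_D = 1 − X; n_E = X; n_G = X.
Total moles n_T = 1 + X.
K_p = p_E p_G / (p_D) with p_i = (n_i/n_T)·P.
At X = 0.546: the mole-fraction product g(X) = Π y_i^ν_i = 0.4247. Since K_p = g(X)·P^{1}, P = (K_p/g)^(1/1) = (92.8/0.4247)^(1/1) = 218 kPa.

P = 218 kPa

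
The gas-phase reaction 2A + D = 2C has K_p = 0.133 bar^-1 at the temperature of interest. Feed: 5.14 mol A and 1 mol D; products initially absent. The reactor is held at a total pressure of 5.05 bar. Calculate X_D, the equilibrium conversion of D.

Take 1 mol D as basis and let X be its fractional conversion, so ξ = X.
Species balance: n_A = 5.14 − 2X; n_D = 1 − X; n_C = 2X.
Total moles n_T = 6.14 − X.
With p_i = (n_i/n_T)P, K_p = p_C^2 / (p_A^2 p_D).
Setting this equal to 0.133 bar^-1 and taking the physical root (0 < X < 1) gives X = 0.503.

X = 0.503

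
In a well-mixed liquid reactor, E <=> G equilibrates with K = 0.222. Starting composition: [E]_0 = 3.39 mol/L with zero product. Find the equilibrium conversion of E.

Let X = conversion of E; extent ξ = 3.39·X mol/L.
Concentrations: [E] = 3.39 − 3.39X; [G] = 3.39X.
K = [G] / ([E]).
This equals 0.222 at X = 0.182 (the root in 0 < X < 1).

X = 0.182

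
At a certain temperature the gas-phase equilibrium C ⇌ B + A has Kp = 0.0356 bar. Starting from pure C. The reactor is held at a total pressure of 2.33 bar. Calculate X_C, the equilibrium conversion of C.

Take 1 mol C as basis and let X be its fractional conversion, so ξ = X.
At extent ξ: n_C = 1 − X; n_B = X; n_A = X.
n_T = Σnᵢ = 1 + X.
Mole fractions y_i = n_i/n_T; Kp = p_B p_A / (p_C) with p_i = y_i·P.
This yields a degree-2 equation in X; solving on (0,1), X = 0.123.

X = 0.123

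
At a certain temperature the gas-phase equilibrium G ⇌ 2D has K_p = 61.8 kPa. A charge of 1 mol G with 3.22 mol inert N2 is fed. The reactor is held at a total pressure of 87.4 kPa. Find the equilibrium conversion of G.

X = 0.590

Let X = conversion of G (basis 1 mol G); extent of reaction ξ = X.
Mole table: n_G = 1 − X; n_D = 2X; n_I = 3.22 (inert).
Summing: n_T = 4.22 + X.
y_i = n_i/n_T, p_i = y_i·P. K_p = p_D^2 / (p_G).
Setting this equal to 61.8 kPa and taking the physical root (0 < X < 1) gives X = 0.590.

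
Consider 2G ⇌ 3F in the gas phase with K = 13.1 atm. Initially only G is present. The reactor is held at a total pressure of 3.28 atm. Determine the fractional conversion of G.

Let X = conversion of G (basis 1 mol G); extent of reaction ξ = 0.5X.
At extent ξ: n_G = 1 − X; n_F = 1.5X.
Summing: n_T = 1 + 0.5X.
y_i = n_i/n_T, p_i = y_i·P. K = p_F^3 / (p_G^2).
Equating to 13.1 atm and solving on 0 < X < 1: X = 0.614.

X = 0.614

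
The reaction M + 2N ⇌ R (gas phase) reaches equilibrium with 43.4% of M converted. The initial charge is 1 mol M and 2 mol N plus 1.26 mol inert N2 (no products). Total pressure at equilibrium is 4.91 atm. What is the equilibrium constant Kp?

Let X = conversion of M (basis 1 mol M); extent of reaction ξ = X.
Mole table: n_M = 1 − X; n_N = 2 − 2X; n_R = X; n_I = 1.26 (inert).
Summing: n_T = 4.26 − 2X.
At X = 0.434: n_M = 0.566, n_N = 1.13, n_R = 0.434, n_T = 3.39.
p_i = (n_i/n_T)·P. Kp = p_R / (p_M p_N^2) = 0.286 atm^-2.

Kp = 0.286 atm^-2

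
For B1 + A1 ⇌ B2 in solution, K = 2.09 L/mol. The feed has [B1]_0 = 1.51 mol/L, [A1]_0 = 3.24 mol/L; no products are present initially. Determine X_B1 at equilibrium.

X = 0.808

Let X = conversion of B1; extent ξ = 1.51·X mol/L.
Concentrations: [B1] = 1.51 − 1.51X; [A1] = 3.24 − 1.51X; [B2] = 1.51X.
K = [B2] / ([B1] [A1]).
Solving K = 2.09 for X ∈ (0,1): X = 0.808.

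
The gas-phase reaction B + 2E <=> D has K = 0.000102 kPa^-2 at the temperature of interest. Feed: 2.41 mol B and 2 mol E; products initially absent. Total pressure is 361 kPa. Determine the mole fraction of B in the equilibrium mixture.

Let X = conversion of E (basis 2 mol E); extent of reaction ξ = X.
At extent ξ: n_B = 2.41 − X; n_E = 2 − 2X; n_D = X.
Total moles n_T = 4.41 − 2X.
With p_i = (n_i/n_T)P, K = p_D / (p_B p_E^2).
Substituting and setting equal to 0.000102 kPa^-2 gives a polynomial in X; the root in (0,1) is X = 0.733.
Then n_B = 1.68, n_T = 2.94, so y_B = 0.570.

y_B = 0.570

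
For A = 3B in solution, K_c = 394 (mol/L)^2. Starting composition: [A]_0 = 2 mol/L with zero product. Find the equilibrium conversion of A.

Let X = conversion of A; extent ξ = 2·X mol/L.
Concentrations: [A] = 2 − 2X; [B] = 6X.
K_c = [B]^3 / ([A]).
Setting equal to 394 and solving for X on (0,1) gives X = 0.838.

X = 0.838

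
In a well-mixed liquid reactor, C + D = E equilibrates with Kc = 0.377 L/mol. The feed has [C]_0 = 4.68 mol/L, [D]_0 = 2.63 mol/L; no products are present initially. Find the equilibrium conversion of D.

Let X = conversion of D; extent ξ = 2.63·X mol/L.
Concentrations: [C] = 4.68 − 2.63X; [D] = 2.63 − 2.63X; [E] = 2.63X.
Kc = [E] / ([C] [D]).
Solving Kc = 0.377 for X ∈ (0,1): X = 0.549.

X = 0.549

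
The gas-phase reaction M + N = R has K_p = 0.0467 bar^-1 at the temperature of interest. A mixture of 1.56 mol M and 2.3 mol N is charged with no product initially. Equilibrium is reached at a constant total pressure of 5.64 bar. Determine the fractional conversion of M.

X = 0.131

Basis: 1.56 mol M initially; let X = conversion of M. Extent ξ = 1.56X.
Species balance: n_M = 1.56 − 1.56X; n_N = 2.3 − 1.56X; n_R = 1.56X.
Summing: n_T = 3.86 − 1.56X.
Mole fractions y_i = n_i/n_T; K_p = p_R / (p_M p_N) with p_i = y_i·P.
Equating to 0.0467 bar^-1 and solving on 0 < X < 1: X = 0.131.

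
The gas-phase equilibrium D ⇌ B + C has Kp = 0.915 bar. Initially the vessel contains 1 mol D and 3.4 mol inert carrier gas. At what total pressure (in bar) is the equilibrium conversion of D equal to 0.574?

Let X = conversion of D (basis 1 mol D); extent of reaction ξ = X.
At extent ξ: n_D = 1 − X; n_B = X; n_C = X; n_I = 3.4 (inert).
Total moles n_T = 4.4 + X.
Kp = p_B p_C / (p_D) with p_i = (n_i/n_T)·P.
At X = 0.574: the mole-fraction product g(X) = Π y_i^ν_i = 0.1555. Since Kp = g(X)·P^{1}, P = (Kp/g)^(1/1) = (0.915/0.1555)^(1/1) = 5.88 bar.

P = 5.88 bar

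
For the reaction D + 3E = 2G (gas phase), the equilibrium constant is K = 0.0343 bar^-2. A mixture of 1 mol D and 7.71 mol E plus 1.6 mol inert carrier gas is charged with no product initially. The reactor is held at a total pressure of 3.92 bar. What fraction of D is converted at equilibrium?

X = 0.455

Take 1 mol D as basis and let X be its fractional conversion, so ξ = X.
Mole table: n_D = 1 − X; n_E = 7.71 − 3X; n_G = 2X; n_I = 1.6 (inert).
Summing: n_T = 10.3 − 2X.
y_i = n_i/n_T, p_i = y_i·P. K = p_G^2 / (p_D p_E^3).
This yields a degree-4 equation in X; solving on (0,1), X = 0.455.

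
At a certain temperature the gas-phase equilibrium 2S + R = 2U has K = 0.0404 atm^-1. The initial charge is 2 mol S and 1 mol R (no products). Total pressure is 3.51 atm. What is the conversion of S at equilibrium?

Basis: 2 mol S initially; let X = conversion of S. Extent ξ = X.
Species balance: n_S = 2 − 2X; n_R = 1 − X; n_U = 2X.
n_T = Σnᵢ = 3 − X.
Mole fractions y_i = n_i/n_T; K = p_U^2 / (p_S^2 p_R) with p_i = y_i·P.
Setting this equal to 0.0404 atm^-1 and taking the physical root (0 < X < 1) gives X = 0.169.

X = 0.169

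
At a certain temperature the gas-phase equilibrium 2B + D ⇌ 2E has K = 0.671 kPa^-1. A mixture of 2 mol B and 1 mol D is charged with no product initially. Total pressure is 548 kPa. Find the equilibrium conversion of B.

Take 2 mol B as basis and let X be its fractional conversion, so ξ = X.
Species balance: n_B = 2 − 2X; n_D = 1 − X; n_E = 2X.
Total moles n_T = 3 − X.
With p_i = (n_i/n_T)P, K = p_E^2 / (p_B^2 p_D).
This yields a degree-3 equation in X; solving on (0,1), X = 0.839.

X = 0.839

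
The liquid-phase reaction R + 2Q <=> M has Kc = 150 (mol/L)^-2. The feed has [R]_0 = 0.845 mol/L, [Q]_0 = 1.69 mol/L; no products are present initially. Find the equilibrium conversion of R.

Let X = conversion of R; extent ξ = 0.845·X mol/L.
Concentrations: [R] = 0.845 − 0.845X; [Q] = 1.69 − 1.69X; [M] = 0.845X.
Kc = [M] / ([R] [Q]^2).
Equating to 150 (mol/L)^-2: the physical root is X = 0.873.

X = 0.873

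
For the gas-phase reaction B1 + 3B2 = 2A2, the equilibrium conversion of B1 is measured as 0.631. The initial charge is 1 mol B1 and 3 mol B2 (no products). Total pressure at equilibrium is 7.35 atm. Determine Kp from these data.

Kp = 0.442 atm^-2

Take 1 mol B1 as basis and let X be its fractional conversion, so ξ = X.
At extent ξ: n_B1 = 1 − X; n_B2 = 3 − 3X; n_A2 = 2X.
Summing: n_T = 4 − 2X.
At X = 0.631: n_B1 = 0.369, n_B2 = 1.11, n_A2 = 1.26, n_T = 2.74.
p_i = (n_i/n_T)·P. Kp = p_A2^2 / (p_B1 p_B2^3) = 0.442 atm^-2.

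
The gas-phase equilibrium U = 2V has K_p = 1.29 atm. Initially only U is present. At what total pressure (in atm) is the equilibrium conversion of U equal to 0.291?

P = 3.49 atm

Basis: 1 mol U initially; let X = conversion of U. Extent ξ = X.
Moles: n_U = 1 − X; n_V = 2X.
Summing: n_T = 1 + X.
K_p = p_V^2 / (p_U) with p_i = (n_i/n_T)·P.
At X = 0.291: the mole-fraction product g(X) = Π y_i^ν_i = 0.3701. Since K_p = g(X)·P^{1}, P = (K_p/g)^(1/1) = (1.29/0.3701)^(1/1) = 3.49 atm.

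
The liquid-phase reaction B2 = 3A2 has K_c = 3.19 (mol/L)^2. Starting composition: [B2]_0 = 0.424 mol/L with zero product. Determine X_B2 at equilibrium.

X = 0.626

Let X = conversion of B2; extent ξ = 0.424·X mol/L.
Concentrations: [B2] = 0.424 − 0.424X; [A2] = 1.27X.
K_c = [A2]^3 / ([B2]).
Solving K_c = 3.19 for X ∈ (0,1): X = 0.626.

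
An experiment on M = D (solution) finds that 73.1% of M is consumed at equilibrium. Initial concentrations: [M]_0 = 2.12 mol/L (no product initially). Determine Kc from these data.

Kc = 2.72

Let X = conversion of M.
Concentrations: [M] = 2.12 − 2.12X; [D] = 2.12X.
At X = 0.731: [M] = 0.57, [D] = 1.55.
Kc = [D] / ([M]) = 2.72.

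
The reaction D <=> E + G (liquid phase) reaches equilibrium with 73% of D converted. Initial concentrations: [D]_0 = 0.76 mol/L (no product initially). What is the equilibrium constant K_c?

K_c = 1.5 mol/L

Let X = conversion of D.
Concentrations: [D] = 0.76 − 0.76X; [E] = 0.76X; [G] = 0.76X.
At X = 0.73: [D] = 0.205, [E] = 0.555, [G] = 0.555.
K_c = [E] [G] / ([D]) = 1.5 mol/L.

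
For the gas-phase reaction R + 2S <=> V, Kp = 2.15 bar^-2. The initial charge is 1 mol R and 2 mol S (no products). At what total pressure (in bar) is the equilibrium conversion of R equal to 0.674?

P = 2.48 bar

Basis: 1 mol R initially; let X = conversion of R. Extent ξ = X.
Mole table: n_R = 1 − X; n_S = 2 − 2X; n_V = X.
Total moles n_T = 3 − 2X.
Kp = p_V / (p_R p_S^2) with p_i = (n_i/n_T)·P.
At X = 0.674: the mole-fraction product g(X) = Π y_i^ν_i = 13.27. Since Kp = g(X)·P^{-2}, P = (g/Kp)^(1/2) = (13.27/2.15)^(1/2) = 2.48 bar.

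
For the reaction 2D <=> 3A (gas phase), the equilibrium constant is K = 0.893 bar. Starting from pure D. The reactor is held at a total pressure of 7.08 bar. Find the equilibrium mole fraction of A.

Basis: 1 mol D initially; let X = conversion of D. Extent ξ = 0.5X.
Moles: n_D = 1 − X; n_A = 1.5X.
Total moles n_T = 1 + 0.5X.
With p_i = (n_i/n_T)P, K = p_A^3 / (p_D^2).
Substituting and setting equal to 0.893 bar gives a polynomial in X; the root in (0,1) is X = 0.280.
Then n_A = 0.421, n_T = 1.14, so y_A = 0.369.

y_A = 0.369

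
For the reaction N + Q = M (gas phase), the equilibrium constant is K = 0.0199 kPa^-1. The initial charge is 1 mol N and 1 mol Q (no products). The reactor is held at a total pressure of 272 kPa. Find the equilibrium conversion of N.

Take 1 mol N as basis and let X be its fractional conversion, so ξ = X.
Moles: n_N = 1 − X; n_Q = 1 − X; n_M = X.
Total moles n_T = 2 − X.
Mole fractions y_i = n_i/n_T; K = p_M / (p_N p_Q) with p_i = y_i·P.
Setting this equal to 0.0199 kPa^-1 and taking the physical root (0 < X < 1) gives X = 0.605.

X = 0.605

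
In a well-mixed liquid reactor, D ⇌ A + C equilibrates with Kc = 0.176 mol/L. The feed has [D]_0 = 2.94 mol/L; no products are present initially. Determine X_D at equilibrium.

X = 0.217

Let X = conversion of D; extent ξ = 2.94·X mol/L.
Concentrations: [D] = 2.94 − 2.94X; [A] = 2.94X; [C] = 2.94X.
Kc = [A] [C] / ([D]).
This equals 0.176 at X = 0.217 (the root in 0 < X < 1).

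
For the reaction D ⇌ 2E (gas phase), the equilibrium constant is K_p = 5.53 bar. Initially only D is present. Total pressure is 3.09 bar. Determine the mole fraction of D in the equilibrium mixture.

y_D = 0.285

Basis: 1 mol D initially; let X = conversion of D. Extent ξ = X.
At extent ξ: n_D = 1 − X; n_E = 2X.
Summing: n_T = 1 + X.
With p_i = (n_i/n_T)P, K_p = p_E^2 / (p_D).
Equating to 5.53 bar and solving on 0 < X < 1: X = 0.556.
Then n_D = 0.444, n_T = 1.56, so y_D = 0.285.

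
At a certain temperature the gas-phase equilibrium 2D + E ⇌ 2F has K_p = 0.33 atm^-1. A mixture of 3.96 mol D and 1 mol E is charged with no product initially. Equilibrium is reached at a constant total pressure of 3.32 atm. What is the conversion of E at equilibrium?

X = 0.510

Basis: 1 mol E initially; let X = conversion of E. Extent ξ = X.
Mole table: n_D = 3.96 − 2X; n_E = 1 − X; n_F = 2X.
Summing: n_T = 4.96 − X.
Mole fractions y_i = n_i/n_T; K_p = p_F^2 / (p_D^2 p_E) with p_i = y_i·P.
Equating to 0.33 atm^-1 and solving on 0 < X < 1: X = 0.510.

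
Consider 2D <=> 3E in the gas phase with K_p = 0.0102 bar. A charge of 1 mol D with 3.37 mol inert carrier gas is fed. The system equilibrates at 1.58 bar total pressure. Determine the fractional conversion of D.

Let X = conversion of D (basis 1 mol D); extent of reaction ξ = 0.5X.
At extent ξ: n_D = 1 − X; n_E = 1.5X; n_I = 3.37 (inert).
n_T = Σnᵢ = 4.37 + 0.5X.
y_i = n_i/n_T, p_i = y_i·P. K_p = p_E^3 / (p_D^2).
Equating to 0.0102 bar and solving on 0 < X < 1: X = 0.179.

X = 0.179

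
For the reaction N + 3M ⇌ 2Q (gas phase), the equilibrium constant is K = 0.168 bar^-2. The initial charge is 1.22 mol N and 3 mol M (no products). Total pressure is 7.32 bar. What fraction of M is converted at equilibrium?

X = 0.572

Basis: 3 mol M initially; let X = conversion of M. Extent ξ = X.
Moles: n_N = 1.22 − X; n_M = 3 − 3X; n_Q = 2X.
n_T = Σnᵢ = 4.22 − 2X.
Mole fractions y_i = n_i/n_T; K = p_Q^2 / (p_N p_M^3) with p_i = y_i·P.
Setting this equal to 0.168 bar^-2 and taking the physical root (0 < X < 1) gives X = 0.572.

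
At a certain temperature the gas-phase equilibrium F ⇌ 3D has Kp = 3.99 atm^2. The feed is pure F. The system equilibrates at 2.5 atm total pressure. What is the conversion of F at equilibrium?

Take 1 mol F as basis and let X be its fractional conversion, so ξ = X.
Mole table: n_F = 1 − X; n_D = 3X.
n_T = Σnᵢ = 1 + 2X.
With p_i = (n_i/n_T)P, Kp = p_D^3 / (p_F).
Setting this equal to 3.99 atm^2 and taking the physical root (0 < X < 1) gives X = 0.355.

X = 0.355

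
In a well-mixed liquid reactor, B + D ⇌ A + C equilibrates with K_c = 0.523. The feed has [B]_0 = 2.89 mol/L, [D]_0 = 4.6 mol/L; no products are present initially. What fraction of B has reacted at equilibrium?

Let X = conversion of B; extent ξ = 2.89·X mol/L.
Concentrations: [B] = 2.89 − 2.89X; [D] = 4.6 − 2.89X; [A] = 2.89X; [C] = 2.89X.
K_c = [A] [C] / ([B] [D]).
Setting equal to 0.523 and solving for X on (0,1) gives X = 0.519.

X = 0.519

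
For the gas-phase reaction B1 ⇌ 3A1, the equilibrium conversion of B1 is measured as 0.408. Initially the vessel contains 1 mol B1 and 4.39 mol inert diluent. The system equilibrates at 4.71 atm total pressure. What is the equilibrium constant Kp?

Basis: 1 mol B1 initially; let X = conversion of B1. Extent ξ = X.
Species balance: n_B1 = 1 − X; n_A1 = 3X; n_I = 4.39 (inert).
n_T = Σnᵢ = 5.39 + 2X.
At X = 0.408: n_B1 = 0.592, n_A1 = 1.22, n_T = 6.21.
p_i = (n_i/n_T)·P. Kp = p_A1^3 / (p_B1) = 1.78 atm^2.

Kp = 1.78 atm^2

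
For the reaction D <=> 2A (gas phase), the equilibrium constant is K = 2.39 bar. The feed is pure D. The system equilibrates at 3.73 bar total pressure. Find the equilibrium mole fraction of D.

y_D = 0.458

Basis: 1 mol D initially; let X = conversion of D. Extent ξ = X.
Moles: n_D = 1 − X; n_A = 2X.
n_T = Σnᵢ = 1 + X.
y_i = n_i/n_T, p_i = y_i·P. K = p_A^2 / (p_D).
This yields a degree-2 equation in X; solving on (0,1), X = 0.372.
Then n_D = 0.628, n_T = 1.37, so y_D = 0.458.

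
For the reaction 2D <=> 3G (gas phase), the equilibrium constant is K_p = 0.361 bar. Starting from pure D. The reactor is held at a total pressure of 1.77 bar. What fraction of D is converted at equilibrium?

X = 0.319

Let X = conversion of D (basis 1 mol D); extent of reaction ξ = 0.5X.
Species balance: n_D = 1 − X; n_G = 1.5X.
Summing: n_T = 1 + 0.5X.
Mole fractions y_i = n_i/n_T; K_p = p_G^3 / (p_D^2) with p_i = y_i·P.
This yields a degree-3 equation in X; solving on (0,1), X = 0.319.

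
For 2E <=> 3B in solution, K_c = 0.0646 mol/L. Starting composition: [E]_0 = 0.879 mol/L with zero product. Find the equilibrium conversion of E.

Let X = conversion of E; extent ξ = 0.879X/2 mol/L.
Concentrations: [E] = 0.879 − 0.879X; [B] = 1.32X.
K_c = [B]^3 / ([E]^2).
Setting equal to 0.0646 and solving for X on (0,1) gives X = 0.234.

X = 0.234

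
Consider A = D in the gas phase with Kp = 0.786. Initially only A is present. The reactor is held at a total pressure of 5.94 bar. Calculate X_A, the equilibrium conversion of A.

X = 0.440

Let X = conversion of A (basis 1 mol A); extent of reaction ξ = X.
Moles: n_A = 1 − X; n_D = X.
Total moles n_T = 1 (Δν = 0, constant).
Mole fractions y_i = n_i/n_T; Kp = p_D / (p_A) with p_i = y_i·P.
Equating to 0.786 and solving on 0 < X < 1: X = 0.440.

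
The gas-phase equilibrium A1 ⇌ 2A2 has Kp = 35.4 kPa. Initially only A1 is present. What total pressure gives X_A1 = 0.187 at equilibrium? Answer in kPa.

Take 1 mol A1 as basis and let X be its fractional conversion, so ξ = X.
Species balance: n_A1 = 1 − X; n_A2 = 2X.
Summing: n_T = 1 + X.
Kp = p_A2^2 / (p_A1) with p_i = (n_i/n_T)·P.
At X = 0.187: the mole-fraction product g(X) = Π y_i^ν_i = 0.1449. Since Kp = g(X)·P^{1}, P = (Kp/g)^(1/1) = (35.4/0.1449)^(1/1) = 244 kPa.

P = 244 kPa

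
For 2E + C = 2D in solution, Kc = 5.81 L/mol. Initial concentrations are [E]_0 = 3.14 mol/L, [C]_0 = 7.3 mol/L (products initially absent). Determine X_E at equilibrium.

Let X = conversion of E; extent ξ = 3.14X/2 mol/L.
Concentrations: [E] = 3.14 − 3.14X; [C] = 7.3 − 1.57X; [D] = 3.14X.
Kc = [D]^2 / ([E]^2 [C]).
This equals 5.81 at X = 0.855 (the root in 0 < X < 1).

X = 0.855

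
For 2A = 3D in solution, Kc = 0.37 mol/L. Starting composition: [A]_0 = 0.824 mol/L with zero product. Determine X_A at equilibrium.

X = 0.374

Let X = conversion of A; extent ξ = 0.824X/2 mol/L.
Concentrations: [A] = 0.824 − 0.824X; [D] = 1.24X.
Kc = [D]^3 / ([A]^2).
Setting equal to 0.37 and solving for X on (0,1) gives X = 0.374.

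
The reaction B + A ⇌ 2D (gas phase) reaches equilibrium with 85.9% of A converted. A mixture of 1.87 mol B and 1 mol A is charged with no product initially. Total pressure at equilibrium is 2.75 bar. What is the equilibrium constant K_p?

Take 1 mol A as basis and let X be its fractional conversion, so ξ = X.
At extent ξ: n_B = 1.87 − X; n_A = 1 − X; n_D = 2X.
Total moles n_T = 2.87 (Δν = 0, constant).
At X = 0.859: n_B = 1.01, n_A = 0.141, n_D = 1.72, n_T = 2.87.
p_i = (n_i/n_T)·P. K_p = p_D^2 / (p_B p_A) = 20.7.

K_p = 20.7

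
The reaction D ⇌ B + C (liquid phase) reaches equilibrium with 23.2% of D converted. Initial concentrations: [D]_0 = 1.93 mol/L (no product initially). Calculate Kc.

Kc = 0.135 mol/L

Let X = conversion of D.
Concentrations: [D] = 1.93 − 1.93X; [B] = 1.93X; [C] = 1.93X.
At X = 0.232: [D] = 1.48, [B] = 0.448, [C] = 0.448.
Kc = [B] [C] / ([D]) = 0.135 mol/L.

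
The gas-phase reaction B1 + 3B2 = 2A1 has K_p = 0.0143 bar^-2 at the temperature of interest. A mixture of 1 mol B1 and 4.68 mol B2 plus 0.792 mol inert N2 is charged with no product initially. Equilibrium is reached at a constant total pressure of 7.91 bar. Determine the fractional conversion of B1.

Basis: 1 mol B1 initially; let X = conversion of B1. Extent ξ = X.
Moles: n_B1 = 1 − X; n_B2 = 4.68 − 3X; n_A1 = 2X; n_I = 0.792 (inert).
Total moles n_T = 6.47 − 2X.
Mole fractions y_i = n_i/n_T; K_p = p_A1^2 / (p_B1 p_B2^3) with p_i = y_i·P.
Substituting and setting equal to 0.0143 bar^-2 gives a polynomial in X; the root in (0,1) is X = 0.411.

X = 0.411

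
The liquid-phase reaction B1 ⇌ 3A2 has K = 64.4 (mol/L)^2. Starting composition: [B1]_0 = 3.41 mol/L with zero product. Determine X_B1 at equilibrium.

Let X = conversion of B1; extent ξ = 3.41·X mol/L.
Concentrations: [B1] = 3.41 − 3.41X; [A2] = 10.2X.
K = [A2]^3 / ([B1]).
Solving K = 64.4 for X ∈ (0,1): X = 0.476.

X = 0.476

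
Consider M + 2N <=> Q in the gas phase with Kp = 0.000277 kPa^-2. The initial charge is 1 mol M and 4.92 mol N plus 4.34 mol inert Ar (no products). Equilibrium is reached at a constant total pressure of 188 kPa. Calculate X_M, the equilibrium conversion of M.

Basis: 1 mol M initially; let X = conversion of M. Extent ξ = X.
Moles: n_M = 1 − X; n_N = 4.92 − 2X; n_Q = X; n_I = 4.34 (inert).
Summing: n_T = 10.3 − 2X.
Mole fractions y_i = n_i/n_T; Kp = p_Q / (p_M p_N^2) with p_i = y_i·P.
This yields a degree-3 equation in X; solving on (0,1), X = 0.620.

X = 0.620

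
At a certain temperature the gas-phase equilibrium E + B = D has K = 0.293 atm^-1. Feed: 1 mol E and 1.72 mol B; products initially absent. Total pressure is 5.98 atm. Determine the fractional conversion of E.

Basis: 1 mol E initially; let X = conversion of E. Extent ξ = X.
Moles: n_E = 1 − X; n_B = 1.72 − X; n_D = X.
n_T = Σnᵢ = 2.72 − X.
With p_i = (n_i/n_T)P, K = p_D / (p_E p_B).
Equating to 0.293 atm^-1 and solving on 0 < X < 1: X = 0.491.

X = 0.491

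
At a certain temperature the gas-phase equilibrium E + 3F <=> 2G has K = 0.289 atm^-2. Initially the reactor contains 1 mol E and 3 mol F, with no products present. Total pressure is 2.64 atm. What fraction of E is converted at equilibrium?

Basis: 1 mol E initially; let X = conversion of E. Extent ξ = X.
Mole table: n_E = 1 − X; n_F = 3 − 3X; n_G = 2X.
n_T = Σnᵢ = 4 − 2X.
With p_i = (n_i/n_T)P, K = p_G^2 / (p_E p_F^3).
This yields a degree-4 equation in X; solving on (0,1), X = 0.407.

X = 0.407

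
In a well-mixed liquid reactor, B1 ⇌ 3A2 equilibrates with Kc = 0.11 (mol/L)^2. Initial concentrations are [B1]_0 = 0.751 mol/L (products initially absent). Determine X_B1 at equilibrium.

X = 0.181

Let X = conversion of B1; extent ξ = 0.751·X mol/L.
Concentrations: [B1] = 0.751 − 0.751X; [A2] = 2.25X.
Kc = [A2]^3 / ([B1]).
This equals 0.11 at X = 0.181 (the root in 0 < X < 1).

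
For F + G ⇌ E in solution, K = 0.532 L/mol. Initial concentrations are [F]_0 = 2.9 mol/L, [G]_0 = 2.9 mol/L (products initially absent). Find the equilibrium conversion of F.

Let X = conversion of F; extent ξ = 2.9·X mol/L.
Concentrations: [F] = 2.9 − 2.9X; [G] = 2.9 − 2.9X; [E] = 2.9X.
K = [E] / ([F] [G]).
Setting equal to 0.532 and solving for X on (0,1) gives X = 0.456.

X = 0.456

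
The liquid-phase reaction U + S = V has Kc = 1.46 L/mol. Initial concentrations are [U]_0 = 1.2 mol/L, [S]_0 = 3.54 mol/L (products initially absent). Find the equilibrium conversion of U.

X = 0.791

Let X = conversion of U; extent ξ = 1.2·X mol/L.
Concentrations: [U] = 1.2 − 1.2X; [S] = 3.54 − 1.2X; [V] = 1.2X.
Kc = [V] / ([U] [S]).
This equals 1.46 at X = 0.791 (the root in 0 < X < 1).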